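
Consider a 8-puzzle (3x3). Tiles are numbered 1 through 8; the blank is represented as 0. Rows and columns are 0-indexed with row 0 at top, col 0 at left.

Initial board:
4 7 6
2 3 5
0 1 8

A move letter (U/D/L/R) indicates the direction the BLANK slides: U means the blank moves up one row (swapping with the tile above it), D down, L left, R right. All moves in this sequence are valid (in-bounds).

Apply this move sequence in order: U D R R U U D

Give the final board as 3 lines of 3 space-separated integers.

Answer: 4 7 6
2 3 0
1 8 5

Derivation:
After move 1 (U):
4 7 6
0 3 5
2 1 8

After move 2 (D):
4 7 6
2 3 5
0 1 8

After move 3 (R):
4 7 6
2 3 5
1 0 8

After move 4 (R):
4 7 6
2 3 5
1 8 0

After move 5 (U):
4 7 6
2 3 0
1 8 5

After move 6 (U):
4 7 0
2 3 6
1 8 5

After move 7 (D):
4 7 6
2 3 0
1 8 5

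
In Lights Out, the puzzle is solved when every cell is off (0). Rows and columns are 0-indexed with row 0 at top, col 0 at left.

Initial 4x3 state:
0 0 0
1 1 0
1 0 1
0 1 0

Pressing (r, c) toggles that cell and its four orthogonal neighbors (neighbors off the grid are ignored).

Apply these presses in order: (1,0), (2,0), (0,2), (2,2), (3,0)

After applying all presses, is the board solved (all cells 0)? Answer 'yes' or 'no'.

Answer: no

Derivation:
After press 1 at (1,0):
1 0 0
0 0 0
0 0 1
0 1 0

After press 2 at (2,0):
1 0 0
1 0 0
1 1 1
1 1 0

After press 3 at (0,2):
1 1 1
1 0 1
1 1 1
1 1 0

After press 4 at (2,2):
1 1 1
1 0 0
1 0 0
1 1 1

After press 5 at (3,0):
1 1 1
1 0 0
0 0 0
0 0 1

Lights still on: 5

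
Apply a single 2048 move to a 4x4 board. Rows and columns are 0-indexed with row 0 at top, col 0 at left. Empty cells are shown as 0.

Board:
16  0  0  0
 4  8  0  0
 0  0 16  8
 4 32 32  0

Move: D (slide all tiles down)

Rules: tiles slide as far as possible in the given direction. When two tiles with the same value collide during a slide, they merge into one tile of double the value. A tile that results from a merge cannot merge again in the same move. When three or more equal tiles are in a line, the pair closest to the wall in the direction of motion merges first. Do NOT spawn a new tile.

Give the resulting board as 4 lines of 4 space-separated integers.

Slide down:
col 0: [16, 4, 0, 4] -> [0, 0, 16, 8]
col 1: [0, 8, 0, 32] -> [0, 0, 8, 32]
col 2: [0, 0, 16, 32] -> [0, 0, 16, 32]
col 3: [0, 0, 8, 0] -> [0, 0, 0, 8]

Answer:  0  0  0  0
 0  0  0  0
16  8 16  0
 8 32 32  8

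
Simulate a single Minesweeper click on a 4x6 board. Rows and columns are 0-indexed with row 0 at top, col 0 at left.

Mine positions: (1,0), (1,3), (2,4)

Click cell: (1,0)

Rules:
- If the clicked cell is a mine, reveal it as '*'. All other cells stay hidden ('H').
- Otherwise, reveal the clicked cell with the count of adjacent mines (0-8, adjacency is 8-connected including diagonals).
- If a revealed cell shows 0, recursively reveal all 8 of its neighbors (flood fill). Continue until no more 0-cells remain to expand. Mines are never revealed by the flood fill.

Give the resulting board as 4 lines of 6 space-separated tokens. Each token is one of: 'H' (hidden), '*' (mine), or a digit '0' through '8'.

H H H H H H
* H H H H H
H H H H H H
H H H H H H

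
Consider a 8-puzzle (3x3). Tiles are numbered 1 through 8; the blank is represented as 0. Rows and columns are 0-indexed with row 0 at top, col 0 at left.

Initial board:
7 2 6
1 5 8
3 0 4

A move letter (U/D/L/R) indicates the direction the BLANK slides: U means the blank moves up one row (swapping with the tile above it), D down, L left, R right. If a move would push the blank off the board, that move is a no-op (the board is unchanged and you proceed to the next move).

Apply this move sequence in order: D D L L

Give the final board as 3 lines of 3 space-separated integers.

Answer: 7 2 6
1 5 8
0 3 4

Derivation:
After move 1 (D):
7 2 6
1 5 8
3 0 4

After move 2 (D):
7 2 6
1 5 8
3 0 4

After move 3 (L):
7 2 6
1 5 8
0 3 4

After move 4 (L):
7 2 6
1 5 8
0 3 4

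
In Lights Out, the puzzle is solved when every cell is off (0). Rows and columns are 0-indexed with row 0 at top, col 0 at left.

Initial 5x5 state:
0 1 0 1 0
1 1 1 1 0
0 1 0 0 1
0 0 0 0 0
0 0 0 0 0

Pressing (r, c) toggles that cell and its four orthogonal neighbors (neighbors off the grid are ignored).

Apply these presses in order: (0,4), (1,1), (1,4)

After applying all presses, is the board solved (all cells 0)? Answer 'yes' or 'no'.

Answer: yes

Derivation:
After press 1 at (0,4):
0 1 0 0 1
1 1 1 1 1
0 1 0 0 1
0 0 0 0 0
0 0 0 0 0

After press 2 at (1,1):
0 0 0 0 1
0 0 0 1 1
0 0 0 0 1
0 0 0 0 0
0 0 0 0 0

After press 3 at (1,4):
0 0 0 0 0
0 0 0 0 0
0 0 0 0 0
0 0 0 0 0
0 0 0 0 0

Lights still on: 0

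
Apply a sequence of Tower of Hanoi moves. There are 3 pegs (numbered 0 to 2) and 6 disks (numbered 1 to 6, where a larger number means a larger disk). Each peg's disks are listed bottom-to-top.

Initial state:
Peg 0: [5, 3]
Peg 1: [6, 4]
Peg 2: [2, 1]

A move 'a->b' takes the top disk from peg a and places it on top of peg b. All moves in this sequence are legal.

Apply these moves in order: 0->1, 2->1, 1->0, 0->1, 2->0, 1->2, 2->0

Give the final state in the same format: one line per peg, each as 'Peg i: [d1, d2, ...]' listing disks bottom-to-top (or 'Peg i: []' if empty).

Answer: Peg 0: [5, 2, 1]
Peg 1: [6, 4, 3]
Peg 2: []

Derivation:
After move 1 (0->1):
Peg 0: [5]
Peg 1: [6, 4, 3]
Peg 2: [2, 1]

After move 2 (2->1):
Peg 0: [5]
Peg 1: [6, 4, 3, 1]
Peg 2: [2]

After move 3 (1->0):
Peg 0: [5, 1]
Peg 1: [6, 4, 3]
Peg 2: [2]

After move 4 (0->1):
Peg 0: [5]
Peg 1: [6, 4, 3, 1]
Peg 2: [2]

After move 5 (2->0):
Peg 0: [5, 2]
Peg 1: [6, 4, 3, 1]
Peg 2: []

After move 6 (1->2):
Peg 0: [5, 2]
Peg 1: [6, 4, 3]
Peg 2: [1]

After move 7 (2->0):
Peg 0: [5, 2, 1]
Peg 1: [6, 4, 3]
Peg 2: []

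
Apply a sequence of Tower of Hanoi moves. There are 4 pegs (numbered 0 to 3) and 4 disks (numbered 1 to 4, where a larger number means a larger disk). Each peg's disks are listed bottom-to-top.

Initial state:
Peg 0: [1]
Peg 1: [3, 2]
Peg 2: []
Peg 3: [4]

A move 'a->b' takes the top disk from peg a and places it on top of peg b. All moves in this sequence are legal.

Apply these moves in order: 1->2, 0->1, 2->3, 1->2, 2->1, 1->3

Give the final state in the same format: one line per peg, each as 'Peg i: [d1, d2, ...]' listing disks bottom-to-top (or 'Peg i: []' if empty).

Answer: Peg 0: []
Peg 1: [3]
Peg 2: []
Peg 3: [4, 2, 1]

Derivation:
After move 1 (1->2):
Peg 0: [1]
Peg 1: [3]
Peg 2: [2]
Peg 3: [4]

After move 2 (0->1):
Peg 0: []
Peg 1: [3, 1]
Peg 2: [2]
Peg 3: [4]

After move 3 (2->3):
Peg 0: []
Peg 1: [3, 1]
Peg 2: []
Peg 3: [4, 2]

After move 4 (1->2):
Peg 0: []
Peg 1: [3]
Peg 2: [1]
Peg 3: [4, 2]

After move 5 (2->1):
Peg 0: []
Peg 1: [3, 1]
Peg 2: []
Peg 3: [4, 2]

After move 6 (1->3):
Peg 0: []
Peg 1: [3]
Peg 2: []
Peg 3: [4, 2, 1]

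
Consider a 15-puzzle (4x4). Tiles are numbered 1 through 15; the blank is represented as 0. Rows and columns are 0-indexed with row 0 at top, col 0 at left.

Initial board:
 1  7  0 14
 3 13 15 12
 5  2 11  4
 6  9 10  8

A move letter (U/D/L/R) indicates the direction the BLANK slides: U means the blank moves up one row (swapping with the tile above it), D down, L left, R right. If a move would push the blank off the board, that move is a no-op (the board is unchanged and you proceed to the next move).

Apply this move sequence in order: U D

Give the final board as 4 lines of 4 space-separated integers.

After move 1 (U):
 1  7  0 14
 3 13 15 12
 5  2 11  4
 6  9 10  8

After move 2 (D):
 1  7 15 14
 3 13  0 12
 5  2 11  4
 6  9 10  8

Answer:  1  7 15 14
 3 13  0 12
 5  2 11  4
 6  9 10  8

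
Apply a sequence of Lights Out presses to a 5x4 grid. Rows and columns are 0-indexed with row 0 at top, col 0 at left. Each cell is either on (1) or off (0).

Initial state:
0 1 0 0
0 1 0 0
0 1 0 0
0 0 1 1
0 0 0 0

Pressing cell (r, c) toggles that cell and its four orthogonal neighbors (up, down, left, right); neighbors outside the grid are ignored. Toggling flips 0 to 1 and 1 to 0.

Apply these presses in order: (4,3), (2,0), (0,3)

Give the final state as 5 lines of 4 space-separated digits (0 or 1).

Answer: 0 1 1 1
1 1 0 1
1 0 0 0
1 0 1 0
0 0 1 1

Derivation:
After press 1 at (4,3):
0 1 0 0
0 1 0 0
0 1 0 0
0 0 1 0
0 0 1 1

After press 2 at (2,0):
0 1 0 0
1 1 0 0
1 0 0 0
1 0 1 0
0 0 1 1

After press 3 at (0,3):
0 1 1 1
1 1 0 1
1 0 0 0
1 0 1 0
0 0 1 1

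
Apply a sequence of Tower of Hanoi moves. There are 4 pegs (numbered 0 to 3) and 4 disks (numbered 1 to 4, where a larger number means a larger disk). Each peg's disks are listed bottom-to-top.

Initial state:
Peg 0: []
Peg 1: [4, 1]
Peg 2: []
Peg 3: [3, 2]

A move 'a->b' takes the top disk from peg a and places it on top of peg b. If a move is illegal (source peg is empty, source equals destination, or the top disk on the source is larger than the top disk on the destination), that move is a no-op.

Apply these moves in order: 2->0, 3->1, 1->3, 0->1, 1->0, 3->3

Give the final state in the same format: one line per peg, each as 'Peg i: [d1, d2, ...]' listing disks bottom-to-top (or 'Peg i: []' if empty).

After move 1 (2->0):
Peg 0: []
Peg 1: [4, 1]
Peg 2: []
Peg 3: [3, 2]

After move 2 (3->1):
Peg 0: []
Peg 1: [4, 1]
Peg 2: []
Peg 3: [3, 2]

After move 3 (1->3):
Peg 0: []
Peg 1: [4]
Peg 2: []
Peg 3: [3, 2, 1]

After move 4 (0->1):
Peg 0: []
Peg 1: [4]
Peg 2: []
Peg 3: [3, 2, 1]

After move 5 (1->0):
Peg 0: [4]
Peg 1: []
Peg 2: []
Peg 3: [3, 2, 1]

After move 6 (3->3):
Peg 0: [4]
Peg 1: []
Peg 2: []
Peg 3: [3, 2, 1]

Answer: Peg 0: [4]
Peg 1: []
Peg 2: []
Peg 3: [3, 2, 1]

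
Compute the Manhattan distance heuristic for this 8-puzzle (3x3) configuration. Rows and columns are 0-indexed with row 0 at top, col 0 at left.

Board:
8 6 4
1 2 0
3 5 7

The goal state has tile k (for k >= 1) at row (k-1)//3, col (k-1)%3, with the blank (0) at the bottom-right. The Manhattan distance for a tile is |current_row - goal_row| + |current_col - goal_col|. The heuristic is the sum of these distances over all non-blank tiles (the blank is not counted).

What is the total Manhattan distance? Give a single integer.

Answer: 17

Derivation:
Tile 8: at (0,0), goal (2,1), distance |0-2|+|0-1| = 3
Tile 6: at (0,1), goal (1,2), distance |0-1|+|1-2| = 2
Tile 4: at (0,2), goal (1,0), distance |0-1|+|2-0| = 3
Tile 1: at (1,0), goal (0,0), distance |1-0|+|0-0| = 1
Tile 2: at (1,1), goal (0,1), distance |1-0|+|1-1| = 1
Tile 3: at (2,0), goal (0,2), distance |2-0|+|0-2| = 4
Tile 5: at (2,1), goal (1,1), distance |2-1|+|1-1| = 1
Tile 7: at (2,2), goal (2,0), distance |2-2|+|2-0| = 2
Sum: 3 + 2 + 3 + 1 + 1 + 4 + 1 + 2 = 17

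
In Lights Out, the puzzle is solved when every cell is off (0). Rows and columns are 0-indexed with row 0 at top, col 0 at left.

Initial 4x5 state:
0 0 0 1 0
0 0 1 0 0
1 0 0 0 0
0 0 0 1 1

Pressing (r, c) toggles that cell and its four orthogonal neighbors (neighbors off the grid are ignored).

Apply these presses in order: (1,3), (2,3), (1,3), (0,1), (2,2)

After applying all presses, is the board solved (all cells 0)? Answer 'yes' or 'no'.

Answer: no

Derivation:
After press 1 at (1,3):
0 0 0 0 0
0 0 0 1 1
1 0 0 1 0
0 0 0 1 1

After press 2 at (2,3):
0 0 0 0 0
0 0 0 0 1
1 0 1 0 1
0 0 0 0 1

After press 3 at (1,3):
0 0 0 1 0
0 0 1 1 0
1 0 1 1 1
0 0 0 0 1

After press 4 at (0,1):
1 1 1 1 0
0 1 1 1 0
1 0 1 1 1
0 0 0 0 1

After press 5 at (2,2):
1 1 1 1 0
0 1 0 1 0
1 1 0 0 1
0 0 1 0 1

Lights still on: 11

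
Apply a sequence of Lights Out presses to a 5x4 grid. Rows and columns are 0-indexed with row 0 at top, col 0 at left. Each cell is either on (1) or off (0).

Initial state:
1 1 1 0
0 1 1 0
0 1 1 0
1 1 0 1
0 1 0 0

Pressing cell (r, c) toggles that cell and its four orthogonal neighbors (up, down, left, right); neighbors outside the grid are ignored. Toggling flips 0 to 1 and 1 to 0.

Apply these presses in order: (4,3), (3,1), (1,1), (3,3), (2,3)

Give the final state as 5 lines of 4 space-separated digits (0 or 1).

After press 1 at (4,3):
1 1 1 0
0 1 1 0
0 1 1 0
1 1 0 0
0 1 1 1

After press 2 at (3,1):
1 1 1 0
0 1 1 0
0 0 1 0
0 0 1 0
0 0 1 1

After press 3 at (1,1):
1 0 1 0
1 0 0 0
0 1 1 0
0 0 1 0
0 0 1 1

After press 4 at (3,3):
1 0 1 0
1 0 0 0
0 1 1 1
0 0 0 1
0 0 1 0

After press 5 at (2,3):
1 0 1 0
1 0 0 1
0 1 0 0
0 0 0 0
0 0 1 0

Answer: 1 0 1 0
1 0 0 1
0 1 0 0
0 0 0 0
0 0 1 0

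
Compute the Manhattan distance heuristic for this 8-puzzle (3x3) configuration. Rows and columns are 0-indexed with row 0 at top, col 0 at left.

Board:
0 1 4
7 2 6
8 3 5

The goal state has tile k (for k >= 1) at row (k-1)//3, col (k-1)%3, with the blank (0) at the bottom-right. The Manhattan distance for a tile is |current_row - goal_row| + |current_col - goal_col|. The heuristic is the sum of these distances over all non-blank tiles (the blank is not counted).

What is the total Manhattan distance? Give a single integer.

Tile 1: at (0,1), goal (0,0), distance |0-0|+|1-0| = 1
Tile 4: at (0,2), goal (1,0), distance |0-1|+|2-0| = 3
Tile 7: at (1,0), goal (2,0), distance |1-2|+|0-0| = 1
Tile 2: at (1,1), goal (0,1), distance |1-0|+|1-1| = 1
Tile 6: at (1,2), goal (1,2), distance |1-1|+|2-2| = 0
Tile 8: at (2,0), goal (2,1), distance |2-2|+|0-1| = 1
Tile 3: at (2,1), goal (0,2), distance |2-0|+|1-2| = 3
Tile 5: at (2,2), goal (1,1), distance |2-1|+|2-1| = 2
Sum: 1 + 3 + 1 + 1 + 0 + 1 + 3 + 2 = 12

Answer: 12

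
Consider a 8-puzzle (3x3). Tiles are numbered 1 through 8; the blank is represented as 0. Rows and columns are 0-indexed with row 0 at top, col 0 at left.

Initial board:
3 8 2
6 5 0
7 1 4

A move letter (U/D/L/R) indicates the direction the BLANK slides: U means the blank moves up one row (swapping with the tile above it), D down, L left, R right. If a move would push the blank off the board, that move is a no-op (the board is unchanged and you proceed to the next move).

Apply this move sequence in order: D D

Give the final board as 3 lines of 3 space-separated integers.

Answer: 3 8 2
6 5 4
7 1 0

Derivation:
After move 1 (D):
3 8 2
6 5 4
7 1 0

After move 2 (D):
3 8 2
6 5 4
7 1 0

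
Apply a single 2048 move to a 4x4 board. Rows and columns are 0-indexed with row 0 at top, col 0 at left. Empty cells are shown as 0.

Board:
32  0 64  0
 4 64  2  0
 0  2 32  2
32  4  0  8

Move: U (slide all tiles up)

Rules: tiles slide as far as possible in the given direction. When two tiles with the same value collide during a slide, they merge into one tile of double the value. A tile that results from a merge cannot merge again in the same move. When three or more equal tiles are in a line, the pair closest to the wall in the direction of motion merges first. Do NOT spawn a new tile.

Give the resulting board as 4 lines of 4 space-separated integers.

Slide up:
col 0: [32, 4, 0, 32] -> [32, 4, 32, 0]
col 1: [0, 64, 2, 4] -> [64, 2, 4, 0]
col 2: [64, 2, 32, 0] -> [64, 2, 32, 0]
col 3: [0, 0, 2, 8] -> [2, 8, 0, 0]

Answer: 32 64 64  2
 4  2  2  8
32  4 32  0
 0  0  0  0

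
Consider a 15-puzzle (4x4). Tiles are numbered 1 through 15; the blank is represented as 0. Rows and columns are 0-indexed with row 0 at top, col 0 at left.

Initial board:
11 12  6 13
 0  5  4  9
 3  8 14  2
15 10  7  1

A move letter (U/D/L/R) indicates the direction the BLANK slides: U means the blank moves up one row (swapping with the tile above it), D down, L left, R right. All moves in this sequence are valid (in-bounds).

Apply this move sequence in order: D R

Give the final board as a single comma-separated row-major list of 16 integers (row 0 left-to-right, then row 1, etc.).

After move 1 (D):
11 12  6 13
 3  5  4  9
 0  8 14  2
15 10  7  1

After move 2 (R):
11 12  6 13
 3  5  4  9
 8  0 14  2
15 10  7  1

Answer: 11, 12, 6, 13, 3, 5, 4, 9, 8, 0, 14, 2, 15, 10, 7, 1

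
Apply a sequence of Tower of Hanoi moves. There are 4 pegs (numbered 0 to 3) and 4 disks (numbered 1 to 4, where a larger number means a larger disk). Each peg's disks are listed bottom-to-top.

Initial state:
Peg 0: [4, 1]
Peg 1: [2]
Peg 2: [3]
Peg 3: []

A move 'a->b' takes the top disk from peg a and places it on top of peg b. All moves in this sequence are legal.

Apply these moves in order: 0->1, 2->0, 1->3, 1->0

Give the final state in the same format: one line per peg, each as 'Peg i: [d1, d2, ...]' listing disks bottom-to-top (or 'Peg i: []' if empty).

After move 1 (0->1):
Peg 0: [4]
Peg 1: [2, 1]
Peg 2: [3]
Peg 3: []

After move 2 (2->0):
Peg 0: [4, 3]
Peg 1: [2, 1]
Peg 2: []
Peg 3: []

After move 3 (1->3):
Peg 0: [4, 3]
Peg 1: [2]
Peg 2: []
Peg 3: [1]

After move 4 (1->0):
Peg 0: [4, 3, 2]
Peg 1: []
Peg 2: []
Peg 3: [1]

Answer: Peg 0: [4, 3, 2]
Peg 1: []
Peg 2: []
Peg 3: [1]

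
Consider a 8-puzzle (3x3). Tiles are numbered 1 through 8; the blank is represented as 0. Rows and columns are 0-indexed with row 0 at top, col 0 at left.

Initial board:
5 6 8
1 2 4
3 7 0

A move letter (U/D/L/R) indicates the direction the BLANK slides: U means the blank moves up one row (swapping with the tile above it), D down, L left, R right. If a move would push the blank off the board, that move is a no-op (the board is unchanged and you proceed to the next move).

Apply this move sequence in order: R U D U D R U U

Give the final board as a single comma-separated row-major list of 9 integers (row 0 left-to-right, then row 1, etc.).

After move 1 (R):
5 6 8
1 2 4
3 7 0

After move 2 (U):
5 6 8
1 2 0
3 7 4

After move 3 (D):
5 6 8
1 2 4
3 7 0

After move 4 (U):
5 6 8
1 2 0
3 7 4

After move 5 (D):
5 6 8
1 2 4
3 7 0

After move 6 (R):
5 6 8
1 2 4
3 7 0

After move 7 (U):
5 6 8
1 2 0
3 7 4

After move 8 (U):
5 6 0
1 2 8
3 7 4

Answer: 5, 6, 0, 1, 2, 8, 3, 7, 4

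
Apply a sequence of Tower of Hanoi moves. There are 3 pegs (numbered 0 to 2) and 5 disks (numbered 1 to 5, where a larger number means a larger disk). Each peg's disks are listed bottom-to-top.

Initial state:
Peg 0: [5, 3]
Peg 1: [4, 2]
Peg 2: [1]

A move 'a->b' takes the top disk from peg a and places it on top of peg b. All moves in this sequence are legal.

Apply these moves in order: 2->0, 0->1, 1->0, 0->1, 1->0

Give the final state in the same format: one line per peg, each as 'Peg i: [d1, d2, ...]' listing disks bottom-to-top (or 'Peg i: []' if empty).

After move 1 (2->0):
Peg 0: [5, 3, 1]
Peg 1: [4, 2]
Peg 2: []

After move 2 (0->1):
Peg 0: [5, 3]
Peg 1: [4, 2, 1]
Peg 2: []

After move 3 (1->0):
Peg 0: [5, 3, 1]
Peg 1: [4, 2]
Peg 2: []

After move 4 (0->1):
Peg 0: [5, 3]
Peg 1: [4, 2, 1]
Peg 2: []

After move 5 (1->0):
Peg 0: [5, 3, 1]
Peg 1: [4, 2]
Peg 2: []

Answer: Peg 0: [5, 3, 1]
Peg 1: [4, 2]
Peg 2: []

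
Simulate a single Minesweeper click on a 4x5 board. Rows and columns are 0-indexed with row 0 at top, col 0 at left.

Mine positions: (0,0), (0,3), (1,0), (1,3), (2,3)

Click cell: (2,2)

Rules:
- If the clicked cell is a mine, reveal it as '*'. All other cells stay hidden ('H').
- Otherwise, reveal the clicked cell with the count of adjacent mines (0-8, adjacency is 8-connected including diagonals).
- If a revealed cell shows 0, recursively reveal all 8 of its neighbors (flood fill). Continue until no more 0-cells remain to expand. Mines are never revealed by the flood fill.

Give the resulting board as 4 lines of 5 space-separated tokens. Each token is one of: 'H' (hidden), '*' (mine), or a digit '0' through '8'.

H H H H H
H H H H H
H H 2 H H
H H H H H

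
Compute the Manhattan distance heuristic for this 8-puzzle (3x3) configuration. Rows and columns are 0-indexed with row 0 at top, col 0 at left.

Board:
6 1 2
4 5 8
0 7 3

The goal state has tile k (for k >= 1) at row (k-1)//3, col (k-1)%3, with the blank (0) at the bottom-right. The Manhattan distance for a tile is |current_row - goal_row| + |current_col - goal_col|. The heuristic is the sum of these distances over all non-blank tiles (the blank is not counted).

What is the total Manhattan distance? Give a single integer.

Tile 6: at (0,0), goal (1,2), distance |0-1|+|0-2| = 3
Tile 1: at (0,1), goal (0,0), distance |0-0|+|1-0| = 1
Tile 2: at (0,2), goal (0,1), distance |0-0|+|2-1| = 1
Tile 4: at (1,0), goal (1,0), distance |1-1|+|0-0| = 0
Tile 5: at (1,1), goal (1,1), distance |1-1|+|1-1| = 0
Tile 8: at (1,2), goal (2,1), distance |1-2|+|2-1| = 2
Tile 7: at (2,1), goal (2,0), distance |2-2|+|1-0| = 1
Tile 3: at (2,2), goal (0,2), distance |2-0|+|2-2| = 2
Sum: 3 + 1 + 1 + 0 + 0 + 2 + 1 + 2 = 10

Answer: 10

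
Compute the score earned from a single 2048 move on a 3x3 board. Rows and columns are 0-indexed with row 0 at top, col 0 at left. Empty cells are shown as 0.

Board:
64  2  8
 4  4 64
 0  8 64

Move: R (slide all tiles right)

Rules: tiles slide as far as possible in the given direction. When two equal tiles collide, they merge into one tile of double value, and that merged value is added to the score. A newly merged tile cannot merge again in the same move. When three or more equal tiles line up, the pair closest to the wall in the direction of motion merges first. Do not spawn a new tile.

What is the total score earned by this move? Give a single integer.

Answer: 8

Derivation:
Slide right:
row 0: [64, 2, 8] -> [64, 2, 8]  score +0 (running 0)
row 1: [4, 4, 64] -> [0, 8, 64]  score +8 (running 8)
row 2: [0, 8, 64] -> [0, 8, 64]  score +0 (running 8)
Board after move:
64  2  8
 0  8 64
 0  8 64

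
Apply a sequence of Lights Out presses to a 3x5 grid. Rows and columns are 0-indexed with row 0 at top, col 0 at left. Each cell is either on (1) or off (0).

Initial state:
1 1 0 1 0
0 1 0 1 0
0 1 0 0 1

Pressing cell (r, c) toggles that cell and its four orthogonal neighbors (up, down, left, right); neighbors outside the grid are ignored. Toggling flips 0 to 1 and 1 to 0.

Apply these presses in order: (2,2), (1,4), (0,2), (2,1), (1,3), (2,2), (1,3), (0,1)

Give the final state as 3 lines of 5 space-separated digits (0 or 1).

After press 1 at (2,2):
1 1 0 1 0
0 1 1 1 0
0 0 1 1 1

After press 2 at (1,4):
1 1 0 1 1
0 1 1 0 1
0 0 1 1 0

After press 3 at (0,2):
1 0 1 0 1
0 1 0 0 1
0 0 1 1 0

After press 4 at (2,1):
1 0 1 0 1
0 0 0 0 1
1 1 0 1 0

After press 5 at (1,3):
1 0 1 1 1
0 0 1 1 0
1 1 0 0 0

After press 6 at (2,2):
1 0 1 1 1
0 0 0 1 0
1 0 1 1 0

After press 7 at (1,3):
1 0 1 0 1
0 0 1 0 1
1 0 1 0 0

After press 8 at (0,1):
0 1 0 0 1
0 1 1 0 1
1 0 1 0 0

Answer: 0 1 0 0 1
0 1 1 0 1
1 0 1 0 0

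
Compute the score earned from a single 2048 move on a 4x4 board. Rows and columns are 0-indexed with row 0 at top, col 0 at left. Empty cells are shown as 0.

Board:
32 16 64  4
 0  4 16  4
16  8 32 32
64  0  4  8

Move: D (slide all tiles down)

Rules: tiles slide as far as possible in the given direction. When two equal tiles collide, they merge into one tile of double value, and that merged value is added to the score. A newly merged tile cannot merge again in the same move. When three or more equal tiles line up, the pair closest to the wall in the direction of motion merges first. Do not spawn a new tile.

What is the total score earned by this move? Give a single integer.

Slide down:
col 0: [32, 0, 16, 64] -> [0, 32, 16, 64]  score +0 (running 0)
col 1: [16, 4, 8, 0] -> [0, 16, 4, 8]  score +0 (running 0)
col 2: [64, 16, 32, 4] -> [64, 16, 32, 4]  score +0 (running 0)
col 3: [4, 4, 32, 8] -> [0, 8, 32, 8]  score +8 (running 8)
Board after move:
 0  0 64  0
32 16 16  8
16  4 32 32
64  8  4  8

Answer: 8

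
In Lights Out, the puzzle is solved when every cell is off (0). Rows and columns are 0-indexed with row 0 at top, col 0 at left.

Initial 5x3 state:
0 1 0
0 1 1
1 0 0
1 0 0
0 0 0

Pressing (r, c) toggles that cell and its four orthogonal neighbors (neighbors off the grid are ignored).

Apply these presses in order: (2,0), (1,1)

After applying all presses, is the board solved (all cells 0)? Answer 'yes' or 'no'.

After press 1 at (2,0):
0 1 0
1 1 1
0 1 0
0 0 0
0 0 0

After press 2 at (1,1):
0 0 0
0 0 0
0 0 0
0 0 0
0 0 0

Lights still on: 0

Answer: yes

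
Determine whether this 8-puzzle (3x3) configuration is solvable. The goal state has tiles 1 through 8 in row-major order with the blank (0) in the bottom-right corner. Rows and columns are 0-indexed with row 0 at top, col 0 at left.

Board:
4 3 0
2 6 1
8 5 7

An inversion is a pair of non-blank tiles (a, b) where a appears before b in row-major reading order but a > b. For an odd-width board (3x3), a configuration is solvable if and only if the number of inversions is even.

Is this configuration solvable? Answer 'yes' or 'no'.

Answer: yes

Derivation:
Inversions (pairs i<j in row-major order where tile[i] > tile[j] > 0): 10
10 is even, so the puzzle is solvable.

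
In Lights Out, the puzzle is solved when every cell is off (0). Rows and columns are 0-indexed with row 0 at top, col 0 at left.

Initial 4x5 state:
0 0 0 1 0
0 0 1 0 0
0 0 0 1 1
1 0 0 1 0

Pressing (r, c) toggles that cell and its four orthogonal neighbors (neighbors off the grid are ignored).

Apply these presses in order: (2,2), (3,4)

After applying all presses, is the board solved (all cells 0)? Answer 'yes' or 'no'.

Answer: no

Derivation:
After press 1 at (2,2):
0 0 0 1 0
0 0 0 0 0
0 1 1 0 1
1 0 1 1 0

After press 2 at (3,4):
0 0 0 1 0
0 0 0 0 0
0 1 1 0 0
1 0 1 0 1

Lights still on: 6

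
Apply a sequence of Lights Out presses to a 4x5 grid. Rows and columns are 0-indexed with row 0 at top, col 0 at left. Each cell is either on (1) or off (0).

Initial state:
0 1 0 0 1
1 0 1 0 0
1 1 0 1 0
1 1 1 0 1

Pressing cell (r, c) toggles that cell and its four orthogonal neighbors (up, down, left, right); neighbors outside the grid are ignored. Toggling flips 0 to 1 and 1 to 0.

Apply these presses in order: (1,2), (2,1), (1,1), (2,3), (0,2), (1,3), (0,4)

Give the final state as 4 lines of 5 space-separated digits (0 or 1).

Answer: 0 1 0 1 0
0 1 1 1 0
0 1 1 1 1
1 0 1 1 1

Derivation:
After press 1 at (1,2):
0 1 1 0 1
1 1 0 1 0
1 1 1 1 0
1 1 1 0 1

After press 2 at (2,1):
0 1 1 0 1
1 0 0 1 0
0 0 0 1 0
1 0 1 0 1

After press 3 at (1,1):
0 0 1 0 1
0 1 1 1 0
0 1 0 1 0
1 0 1 0 1

After press 4 at (2,3):
0 0 1 0 1
0 1 1 0 0
0 1 1 0 1
1 0 1 1 1

After press 5 at (0,2):
0 1 0 1 1
0 1 0 0 0
0 1 1 0 1
1 0 1 1 1

After press 6 at (1,3):
0 1 0 0 1
0 1 1 1 1
0 1 1 1 1
1 0 1 1 1

After press 7 at (0,4):
0 1 0 1 0
0 1 1 1 0
0 1 1 1 1
1 0 1 1 1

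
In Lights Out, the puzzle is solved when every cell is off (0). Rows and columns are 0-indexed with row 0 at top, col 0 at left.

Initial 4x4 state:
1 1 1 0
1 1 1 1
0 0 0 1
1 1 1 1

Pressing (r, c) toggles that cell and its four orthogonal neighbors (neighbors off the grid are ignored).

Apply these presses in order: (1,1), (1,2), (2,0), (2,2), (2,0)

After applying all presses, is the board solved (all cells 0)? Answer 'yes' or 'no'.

Answer: no

Derivation:
After press 1 at (1,1):
1 0 1 0
0 0 0 1
0 1 0 1
1 1 1 1

After press 2 at (1,2):
1 0 0 0
0 1 1 0
0 1 1 1
1 1 1 1

After press 3 at (2,0):
1 0 0 0
1 1 1 0
1 0 1 1
0 1 1 1

After press 4 at (2,2):
1 0 0 0
1 1 0 0
1 1 0 0
0 1 0 1

After press 5 at (2,0):
1 0 0 0
0 1 0 0
0 0 0 0
1 1 0 1

Lights still on: 5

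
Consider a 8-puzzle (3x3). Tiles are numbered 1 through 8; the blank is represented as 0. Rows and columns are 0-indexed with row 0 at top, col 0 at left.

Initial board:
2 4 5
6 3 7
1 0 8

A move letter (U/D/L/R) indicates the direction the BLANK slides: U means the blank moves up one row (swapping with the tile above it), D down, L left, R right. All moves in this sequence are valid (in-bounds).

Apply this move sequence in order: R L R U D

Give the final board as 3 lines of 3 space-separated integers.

After move 1 (R):
2 4 5
6 3 7
1 8 0

After move 2 (L):
2 4 5
6 3 7
1 0 8

After move 3 (R):
2 4 5
6 3 7
1 8 0

After move 4 (U):
2 4 5
6 3 0
1 8 7

After move 5 (D):
2 4 5
6 3 7
1 8 0

Answer: 2 4 5
6 3 7
1 8 0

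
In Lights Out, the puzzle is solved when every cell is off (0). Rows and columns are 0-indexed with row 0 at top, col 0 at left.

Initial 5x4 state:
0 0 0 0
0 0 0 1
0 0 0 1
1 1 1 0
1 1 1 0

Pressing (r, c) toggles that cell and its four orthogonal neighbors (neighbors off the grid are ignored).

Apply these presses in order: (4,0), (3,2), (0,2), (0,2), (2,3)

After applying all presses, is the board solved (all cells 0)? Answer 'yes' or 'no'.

After press 1 at (4,0):
0 0 0 0
0 0 0 1
0 0 0 1
0 1 1 0
0 0 1 0

After press 2 at (3,2):
0 0 0 0
0 0 0 1
0 0 1 1
0 0 0 1
0 0 0 0

After press 3 at (0,2):
0 1 1 1
0 0 1 1
0 0 1 1
0 0 0 1
0 0 0 0

After press 4 at (0,2):
0 0 0 0
0 0 0 1
0 0 1 1
0 0 0 1
0 0 0 0

After press 5 at (2,3):
0 0 0 0
0 0 0 0
0 0 0 0
0 0 0 0
0 0 0 0

Lights still on: 0

Answer: yes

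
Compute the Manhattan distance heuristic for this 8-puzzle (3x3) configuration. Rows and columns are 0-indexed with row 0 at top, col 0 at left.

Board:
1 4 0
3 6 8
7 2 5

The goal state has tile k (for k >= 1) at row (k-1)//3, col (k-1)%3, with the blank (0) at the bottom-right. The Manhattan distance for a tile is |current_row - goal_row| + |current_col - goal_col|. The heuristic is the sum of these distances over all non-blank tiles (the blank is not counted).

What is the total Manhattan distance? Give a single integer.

Tile 1: (0,0)->(0,0) = 0
Tile 4: (0,1)->(1,0) = 2
Tile 3: (1,0)->(0,2) = 3
Tile 6: (1,1)->(1,2) = 1
Tile 8: (1,2)->(2,1) = 2
Tile 7: (2,0)->(2,0) = 0
Tile 2: (2,1)->(0,1) = 2
Tile 5: (2,2)->(1,1) = 2
Sum: 0 + 2 + 3 + 1 + 2 + 0 + 2 + 2 = 12

Answer: 12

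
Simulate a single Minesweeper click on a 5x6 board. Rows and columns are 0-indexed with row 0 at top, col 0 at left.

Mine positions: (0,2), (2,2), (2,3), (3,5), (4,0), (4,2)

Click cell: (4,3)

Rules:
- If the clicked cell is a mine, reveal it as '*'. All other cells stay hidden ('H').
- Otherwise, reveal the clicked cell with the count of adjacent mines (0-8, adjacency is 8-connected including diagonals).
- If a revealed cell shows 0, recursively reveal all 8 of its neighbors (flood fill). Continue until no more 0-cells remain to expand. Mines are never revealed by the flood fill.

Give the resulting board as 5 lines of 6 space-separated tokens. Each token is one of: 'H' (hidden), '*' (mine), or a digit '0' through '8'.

H H H H H H
H H H H H H
H H H H H H
H H H H H H
H H H 1 H H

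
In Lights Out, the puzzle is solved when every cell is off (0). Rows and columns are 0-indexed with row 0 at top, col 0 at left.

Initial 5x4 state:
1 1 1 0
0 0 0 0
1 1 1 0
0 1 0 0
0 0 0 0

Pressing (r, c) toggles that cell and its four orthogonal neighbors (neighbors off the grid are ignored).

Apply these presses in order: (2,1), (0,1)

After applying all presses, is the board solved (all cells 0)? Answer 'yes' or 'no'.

After press 1 at (2,1):
1 1 1 0
0 1 0 0
0 0 0 0
0 0 0 0
0 0 0 0

After press 2 at (0,1):
0 0 0 0
0 0 0 0
0 0 0 0
0 0 0 0
0 0 0 0

Lights still on: 0

Answer: yes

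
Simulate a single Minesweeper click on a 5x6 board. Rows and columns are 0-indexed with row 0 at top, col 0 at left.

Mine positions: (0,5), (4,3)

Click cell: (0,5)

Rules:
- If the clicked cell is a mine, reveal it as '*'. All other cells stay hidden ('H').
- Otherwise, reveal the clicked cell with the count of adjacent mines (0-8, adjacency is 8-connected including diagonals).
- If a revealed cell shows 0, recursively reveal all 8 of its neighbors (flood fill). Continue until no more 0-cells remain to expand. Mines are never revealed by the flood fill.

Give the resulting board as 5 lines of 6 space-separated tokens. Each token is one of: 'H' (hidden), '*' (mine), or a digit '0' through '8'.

H H H H H *
H H H H H H
H H H H H H
H H H H H H
H H H H H H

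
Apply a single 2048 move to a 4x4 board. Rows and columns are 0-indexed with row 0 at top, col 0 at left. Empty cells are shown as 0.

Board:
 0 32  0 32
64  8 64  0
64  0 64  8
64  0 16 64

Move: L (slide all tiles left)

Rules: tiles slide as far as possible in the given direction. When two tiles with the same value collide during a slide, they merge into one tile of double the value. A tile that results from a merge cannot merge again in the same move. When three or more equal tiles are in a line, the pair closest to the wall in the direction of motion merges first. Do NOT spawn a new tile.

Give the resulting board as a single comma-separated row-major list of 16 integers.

Answer: 64, 0, 0, 0, 64, 8, 64, 0, 128, 8, 0, 0, 64, 16, 64, 0

Derivation:
Slide left:
row 0: [0, 32, 0, 32] -> [64, 0, 0, 0]
row 1: [64, 8, 64, 0] -> [64, 8, 64, 0]
row 2: [64, 0, 64, 8] -> [128, 8, 0, 0]
row 3: [64, 0, 16, 64] -> [64, 16, 64, 0]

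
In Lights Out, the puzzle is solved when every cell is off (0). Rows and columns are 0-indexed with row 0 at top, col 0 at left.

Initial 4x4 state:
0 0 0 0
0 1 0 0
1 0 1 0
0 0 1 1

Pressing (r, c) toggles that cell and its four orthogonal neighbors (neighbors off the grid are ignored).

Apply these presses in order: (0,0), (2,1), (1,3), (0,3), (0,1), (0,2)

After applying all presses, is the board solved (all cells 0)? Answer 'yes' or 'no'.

Answer: no

Derivation:
After press 1 at (0,0):
1 1 0 0
1 1 0 0
1 0 1 0
0 0 1 1

After press 2 at (2,1):
1 1 0 0
1 0 0 0
0 1 0 0
0 1 1 1

After press 3 at (1,3):
1 1 0 1
1 0 1 1
0 1 0 1
0 1 1 1

After press 4 at (0,3):
1 1 1 0
1 0 1 0
0 1 0 1
0 1 1 1

After press 5 at (0,1):
0 0 0 0
1 1 1 0
0 1 0 1
0 1 1 1

After press 6 at (0,2):
0 1 1 1
1 1 0 0
0 1 0 1
0 1 1 1

Lights still on: 10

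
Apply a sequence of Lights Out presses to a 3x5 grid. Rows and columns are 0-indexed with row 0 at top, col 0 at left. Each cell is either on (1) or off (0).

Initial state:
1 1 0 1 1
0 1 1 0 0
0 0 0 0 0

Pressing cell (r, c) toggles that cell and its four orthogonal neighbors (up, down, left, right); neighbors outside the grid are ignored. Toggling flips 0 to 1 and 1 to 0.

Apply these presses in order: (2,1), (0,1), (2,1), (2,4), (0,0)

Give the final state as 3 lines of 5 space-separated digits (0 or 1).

Answer: 1 1 1 1 1
1 0 1 0 1
0 0 0 1 1

Derivation:
After press 1 at (2,1):
1 1 0 1 1
0 0 1 0 0
1 1 1 0 0

After press 2 at (0,1):
0 0 1 1 1
0 1 1 0 0
1 1 1 0 0

After press 3 at (2,1):
0 0 1 1 1
0 0 1 0 0
0 0 0 0 0

After press 4 at (2,4):
0 0 1 1 1
0 0 1 0 1
0 0 0 1 1

After press 5 at (0,0):
1 1 1 1 1
1 0 1 0 1
0 0 0 1 1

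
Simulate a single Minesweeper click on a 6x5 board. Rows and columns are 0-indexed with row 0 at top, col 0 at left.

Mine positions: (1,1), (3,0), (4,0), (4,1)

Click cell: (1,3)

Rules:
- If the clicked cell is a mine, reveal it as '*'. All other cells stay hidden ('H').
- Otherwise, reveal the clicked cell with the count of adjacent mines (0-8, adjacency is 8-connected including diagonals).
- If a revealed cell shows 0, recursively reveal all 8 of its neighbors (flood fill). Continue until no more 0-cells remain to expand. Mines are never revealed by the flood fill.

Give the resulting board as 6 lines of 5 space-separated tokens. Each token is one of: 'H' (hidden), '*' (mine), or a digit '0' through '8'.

H H 1 0 0
H H 1 0 0
H H 1 0 0
H H 1 0 0
H H 1 0 0
H H 1 0 0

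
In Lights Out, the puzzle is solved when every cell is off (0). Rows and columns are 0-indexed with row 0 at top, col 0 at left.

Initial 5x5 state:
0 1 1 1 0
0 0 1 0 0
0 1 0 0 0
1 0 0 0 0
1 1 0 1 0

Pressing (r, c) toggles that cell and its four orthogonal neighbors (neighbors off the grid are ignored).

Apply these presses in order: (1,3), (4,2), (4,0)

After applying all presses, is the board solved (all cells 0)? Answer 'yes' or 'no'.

After press 1 at (1,3):
0 1 1 0 0
0 0 0 1 1
0 1 0 1 0
1 0 0 0 0
1 1 0 1 0

After press 2 at (4,2):
0 1 1 0 0
0 0 0 1 1
0 1 0 1 0
1 0 1 0 0
1 0 1 0 0

After press 3 at (4,0):
0 1 1 0 0
0 0 0 1 1
0 1 0 1 0
0 0 1 0 0
0 1 1 0 0

Lights still on: 9

Answer: no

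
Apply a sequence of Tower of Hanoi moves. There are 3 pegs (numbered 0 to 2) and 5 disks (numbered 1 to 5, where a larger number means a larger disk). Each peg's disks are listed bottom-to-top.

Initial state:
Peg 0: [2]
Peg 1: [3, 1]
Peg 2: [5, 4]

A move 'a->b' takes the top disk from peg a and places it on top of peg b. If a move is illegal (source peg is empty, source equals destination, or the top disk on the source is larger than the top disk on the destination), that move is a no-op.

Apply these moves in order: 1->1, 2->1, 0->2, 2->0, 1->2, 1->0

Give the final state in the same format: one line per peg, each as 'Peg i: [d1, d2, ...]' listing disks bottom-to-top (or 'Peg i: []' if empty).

Answer: Peg 0: [2]
Peg 1: [3]
Peg 2: [5, 4, 1]

Derivation:
After move 1 (1->1):
Peg 0: [2]
Peg 1: [3, 1]
Peg 2: [5, 4]

After move 2 (2->1):
Peg 0: [2]
Peg 1: [3, 1]
Peg 2: [5, 4]

After move 3 (0->2):
Peg 0: []
Peg 1: [3, 1]
Peg 2: [5, 4, 2]

After move 4 (2->0):
Peg 0: [2]
Peg 1: [3, 1]
Peg 2: [5, 4]

After move 5 (1->2):
Peg 0: [2]
Peg 1: [3]
Peg 2: [5, 4, 1]

After move 6 (1->0):
Peg 0: [2]
Peg 1: [3]
Peg 2: [5, 4, 1]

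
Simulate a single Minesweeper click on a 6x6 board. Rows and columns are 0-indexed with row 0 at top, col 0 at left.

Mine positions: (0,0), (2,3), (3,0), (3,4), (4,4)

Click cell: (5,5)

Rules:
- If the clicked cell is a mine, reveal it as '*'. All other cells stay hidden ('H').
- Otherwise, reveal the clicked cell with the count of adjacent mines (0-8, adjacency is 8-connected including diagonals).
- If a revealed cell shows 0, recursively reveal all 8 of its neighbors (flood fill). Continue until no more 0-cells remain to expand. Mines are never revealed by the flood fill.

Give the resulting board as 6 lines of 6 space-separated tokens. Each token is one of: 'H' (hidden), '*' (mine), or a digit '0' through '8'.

H H H H H H
H H H H H H
H H H H H H
H H H H H H
H H H H H H
H H H H H 1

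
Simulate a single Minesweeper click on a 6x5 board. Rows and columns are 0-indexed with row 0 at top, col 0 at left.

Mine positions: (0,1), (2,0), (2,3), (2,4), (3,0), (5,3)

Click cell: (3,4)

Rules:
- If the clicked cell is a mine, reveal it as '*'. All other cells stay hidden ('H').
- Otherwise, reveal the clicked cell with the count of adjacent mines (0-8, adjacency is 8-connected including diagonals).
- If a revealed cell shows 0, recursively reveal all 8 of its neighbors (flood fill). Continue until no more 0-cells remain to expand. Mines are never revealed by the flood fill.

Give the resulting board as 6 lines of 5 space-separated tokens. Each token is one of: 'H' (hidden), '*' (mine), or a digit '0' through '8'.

H H H H H
H H H H H
H H H H H
H H H H 2
H H H H H
H H H H H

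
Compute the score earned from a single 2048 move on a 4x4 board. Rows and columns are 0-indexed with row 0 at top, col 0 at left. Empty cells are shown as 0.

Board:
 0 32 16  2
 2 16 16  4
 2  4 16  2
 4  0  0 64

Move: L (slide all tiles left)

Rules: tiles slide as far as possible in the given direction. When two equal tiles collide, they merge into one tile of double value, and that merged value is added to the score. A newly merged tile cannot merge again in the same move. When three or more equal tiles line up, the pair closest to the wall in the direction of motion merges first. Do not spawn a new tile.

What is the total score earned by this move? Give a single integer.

Slide left:
row 0: [0, 32, 16, 2] -> [32, 16, 2, 0]  score +0 (running 0)
row 1: [2, 16, 16, 4] -> [2, 32, 4, 0]  score +32 (running 32)
row 2: [2, 4, 16, 2] -> [2, 4, 16, 2]  score +0 (running 32)
row 3: [4, 0, 0, 64] -> [4, 64, 0, 0]  score +0 (running 32)
Board after move:
32 16  2  0
 2 32  4  0
 2  4 16  2
 4 64  0  0

Answer: 32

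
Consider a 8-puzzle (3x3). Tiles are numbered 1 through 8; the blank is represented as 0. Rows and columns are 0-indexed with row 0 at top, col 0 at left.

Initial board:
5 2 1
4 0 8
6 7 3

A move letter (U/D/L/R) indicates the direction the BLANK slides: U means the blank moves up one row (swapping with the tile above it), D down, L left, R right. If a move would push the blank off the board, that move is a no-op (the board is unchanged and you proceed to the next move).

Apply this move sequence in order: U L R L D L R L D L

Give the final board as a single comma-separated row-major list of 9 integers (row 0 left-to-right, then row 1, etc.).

After move 1 (U):
5 0 1
4 2 8
6 7 3

After move 2 (L):
0 5 1
4 2 8
6 7 3

After move 3 (R):
5 0 1
4 2 8
6 7 3

After move 4 (L):
0 5 1
4 2 8
6 7 3

After move 5 (D):
4 5 1
0 2 8
6 7 3

After move 6 (L):
4 5 1
0 2 8
6 7 3

After move 7 (R):
4 5 1
2 0 8
6 7 3

After move 8 (L):
4 5 1
0 2 8
6 7 3

After move 9 (D):
4 5 1
6 2 8
0 7 3

After move 10 (L):
4 5 1
6 2 8
0 7 3

Answer: 4, 5, 1, 6, 2, 8, 0, 7, 3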